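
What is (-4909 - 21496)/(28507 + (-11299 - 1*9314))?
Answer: -26405/7894 ≈ -3.3449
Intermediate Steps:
(-4909 - 21496)/(28507 + (-11299 - 1*9314)) = -26405/(28507 + (-11299 - 9314)) = -26405/(28507 - 20613) = -26405/7894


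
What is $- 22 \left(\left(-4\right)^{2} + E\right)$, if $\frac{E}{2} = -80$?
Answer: $3168$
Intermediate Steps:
$E = -160$ ($E = 2 \left(-80\right) = -160$)
$- 22 \left(\left(-4\right)^{2} + E\right) = - 22 \left(\left(-4\right)^{2} - 160\right) = - 22 \left(16 - 160\right) = \left(-22\right) \left(-144\right) = 3168$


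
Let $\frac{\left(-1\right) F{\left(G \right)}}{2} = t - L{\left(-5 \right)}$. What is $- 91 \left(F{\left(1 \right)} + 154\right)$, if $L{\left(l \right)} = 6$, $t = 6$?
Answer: $-14014$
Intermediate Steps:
$F{\left(G \right)} = 0$ ($F{\left(G \right)} = - 2 \left(6 - 6\right) = \left(-2\right) 0 = 0$)
$- 91 \left(F{\left(1 \right)} + 154\right) = - 91 \left(0 + 154\right) = \left(-91\right) 154 = -14014$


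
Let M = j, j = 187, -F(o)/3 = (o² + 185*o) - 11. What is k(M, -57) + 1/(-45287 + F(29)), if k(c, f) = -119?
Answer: -7600769/63872 ≈ -119.00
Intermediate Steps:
F(o) = 33 - 555*o - 3*o² (F(o) = -3*((o² + 185*o) - 11) = -3*(-11 + o² + 185*o) = 33 - 555*o - 3*o²)
M = 187
k(M, -57) + 1/(-45287 + F(29)) = -119 + 1/(-45287 + (33 - 555*29 - 3*29²)) = -119 + 1/(-45287 + (33 - 16095 - 3*841)) = -119 + 1/(-45287 + (33 - 16095 - 2523)) = -119 + 1/(-45287 - 18585) = -119 + 1/(-63872) = -119 - 1/63872 = -7600769/63872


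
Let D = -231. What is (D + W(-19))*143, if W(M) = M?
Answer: -35750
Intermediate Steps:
(D + W(-19))*143 = (-231 - 19)*143 = -250*143 = -35750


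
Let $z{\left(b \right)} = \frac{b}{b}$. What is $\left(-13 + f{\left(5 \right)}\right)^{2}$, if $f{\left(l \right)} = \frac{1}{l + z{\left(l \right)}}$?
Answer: $\frac{5929}{36} \approx 164.69$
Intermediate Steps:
$z{\left(b \right)} = 1$
$f{\left(l \right)} = \frac{1}{1 + l}$ ($f{\left(l \right)} = \frac{1}{l + 1} = \frac{1}{1 + l}$)
$\left(-13 + f{\left(5 \right)}\right)^{2} = \left(-13 + \frac{1}{1 + 5}\right)^{2} = \left(-13 + \frac{1}{6}\right)^{2} = \left(- \frac{77}{6}\right)^{2} = \frac{5929}{36}$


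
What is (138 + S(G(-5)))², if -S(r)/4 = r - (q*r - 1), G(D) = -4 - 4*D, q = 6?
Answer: 206116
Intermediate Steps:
S(r) = -4 + 20*r (S(r) = -4*(r - (6*r - 1)) = -4*(r - (-1 + 6*r)) = -4*(r + (1 - 6*r)) = -4*(1 - 5*r) = -4 + 20*r)
(138 + S(G(-5)))² = (138 + (-4 + 20*(-4 - 4*(-5))))² = (138 + (-4 + 20*(-4 + 20)))² = (138 + (-4 + 20*16))² = (138 + (-4 + 320))² = (138 + 316)² = 454² = 206116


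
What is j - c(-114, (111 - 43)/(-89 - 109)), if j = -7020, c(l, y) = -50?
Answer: -6970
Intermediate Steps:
j - c(-114, (111 - 43)/(-89 - 109)) = -7020 - 1*(-50) = -7020 + 50 = -6970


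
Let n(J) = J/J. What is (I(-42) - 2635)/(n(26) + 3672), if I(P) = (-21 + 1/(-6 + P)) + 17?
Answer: -126673/176304 ≈ -0.71849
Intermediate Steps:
n(J) = 1
I(P) = -4 + 1/(-6 + P)
(I(-42) - 2635)/(n(26) + 3672) = ((25 - 4*(-42))/(-6 - 42) - 2635)/(1 + 3672) = ((25 + 168)/(-48) - 2635)/3673 = (-1/48*193 - 2635)*(1/3673) = (-193/48 - 2635)*(1/3673) = -126673/48*1/3673 = -126673/176304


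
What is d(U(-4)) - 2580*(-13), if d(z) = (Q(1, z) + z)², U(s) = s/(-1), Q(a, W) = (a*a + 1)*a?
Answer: 33576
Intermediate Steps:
Q(a, W) = a*(1 + a²) (Q(a, W) = (a² + 1)*a = (1 + a²)*a = a*(1 + a²))
U(s) = -s (U(s) = s*(-1) = -s)
d(z) = (2 + z)² (d(z) = ((1 + 1³) + z)² = ((1 + 1) + z)² = (2 + z)²)
d(U(-4)) - 2580*(-13) = (2 - 1*(-4))² - 2580*(-13) = (2 + 4)² - 215*(-156) = 6² + 33540 = 36 + 33540 = 33576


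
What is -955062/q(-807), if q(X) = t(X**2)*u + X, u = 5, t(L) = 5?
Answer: 477531/391 ≈ 1221.3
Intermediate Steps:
q(X) = 25 + X (q(X) = 5*5 + X = 25 + X)
-955062/q(-807) = -955062/(25 - 807) = -955062/(-782) = -955062*(-1/782) = 477531/391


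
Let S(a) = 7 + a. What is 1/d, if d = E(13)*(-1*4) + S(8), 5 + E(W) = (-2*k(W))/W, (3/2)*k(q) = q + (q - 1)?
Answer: 39/1765 ≈ 0.022096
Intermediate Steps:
k(q) = -2/3 + 4*q/3 (k(q) = 2*(q + (q - 1))/3 = 2*(q + (-1 + q))/3 = 2*(-1 + 2*q)/3 = -2/3 + 4*q/3)
E(W) = -5 + (4/3 - 8*W/3)/W (E(W) = -5 + (-2*(-2/3 + 4*W/3))/W = -5 + (4/3 - 8*W/3)/W)
d = 1765/39 (d = ((1/3)*(4 - 23*13)/13)*(-1*4) + (7 + 8) = ((1/3)*(1/13)*(4 - 299))*(-4) + 15 = ((1/3)*(1/13)*(-295))*(-4) + 15 = -295/39*(-4) + 15 = 1180/39 + 15 = 1765/39 ≈ 45.256)
1/d = 1/(1765/39) = 39/1765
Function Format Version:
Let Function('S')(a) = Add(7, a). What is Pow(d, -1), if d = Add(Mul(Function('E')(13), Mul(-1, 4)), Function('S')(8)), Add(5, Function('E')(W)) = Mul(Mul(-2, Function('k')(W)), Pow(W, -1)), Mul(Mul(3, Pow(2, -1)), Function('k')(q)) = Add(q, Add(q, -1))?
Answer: Rational(39, 1765) ≈ 0.022096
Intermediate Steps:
Function('k')(q) = Add(Rational(-2, 3), Mul(Rational(4, 3), q)) (Function('k')(q) = Mul(Rational(2, 3), Add(q, Add(q, -1))) = Mul(Rational(2, 3), Add(q, Add(-1, q))) = Mul(Rational(2, 3), Add(-1, Mul(2, q))) = Add(Rational(-2, 3), Mul(Rational(4, 3), q)))
Function('E')(W) = Add(-5, Mul(Pow(W, -1), Add(Rational(4, 3), Mul(Rational(-8, 3), W)))) (Function('E')(W) = Add(-5, Mul(Mul(-2, Add(Rational(-2, 3), Mul(Rational(4, 3), W))), Pow(W, -1))) = Add(-5, Mul(Add(Rational(4, 3), Mul(Rational(-8, 3), W)), Pow(W, -1))) = Add(-5, Mul(Pow(W, -1), Add(Rational(4, 3), Mul(Rational(-8, 3), W)))))
d = Rational(1765, 39) (d = Add(Mul(Mul(Rational(1, 3), Pow(13, -1), Add(4, Mul(-23, 13))), Mul(-1, 4)), Add(7, 8)) = Add(Mul(Mul(Rational(1, 3), Rational(1, 13), Add(4, -299)), -4), 15) = Add(Mul(Mul(Rational(1, 3), Rational(1, 13), -295), -4), 15) = Add(Mul(Rational(-295, 39), -4), 15) = Add(Rational(1180, 39), 15) = Rational(1765, 39) ≈ 45.256)
Pow(d, -1) = Pow(Rational(1765, 39), -1) = Rational(39, 1765)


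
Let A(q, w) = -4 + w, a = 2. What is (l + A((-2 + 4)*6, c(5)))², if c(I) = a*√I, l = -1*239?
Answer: 59069 - 972*√5 ≈ 56896.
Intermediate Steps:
l = -239
c(I) = 2*√I
(l + A((-2 + 4)*6, c(5)))² = (-239 + (-4 + 2*√5))² = (-243 + 2*√5)²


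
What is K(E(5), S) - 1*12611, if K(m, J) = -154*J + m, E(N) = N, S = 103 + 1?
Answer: -28622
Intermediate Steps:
S = 104
K(m, J) = m - 154*J
K(E(5), S) - 1*12611 = (5 - 154*104) - 1*12611 = (5 - 16016) - 12611 = -16011 - 12611 = -28622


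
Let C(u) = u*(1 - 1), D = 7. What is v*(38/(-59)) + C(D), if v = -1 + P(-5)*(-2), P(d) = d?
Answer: -342/59 ≈ -5.7966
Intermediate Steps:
C(u) = 0 (C(u) = u*0 = 0)
v = 9 (v = -1 - 5*(-2) = -1 + 10 = 9)
v*(38/(-59)) + C(D) = 9*(38/(-59)) + 0 = 9*(38*(-1/59)) + 0 = 9*(-38/59) + 0 = -342/59 + 0 = -342/59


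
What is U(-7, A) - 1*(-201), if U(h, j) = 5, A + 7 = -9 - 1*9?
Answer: 206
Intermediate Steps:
A = -25 (A = -7 + (-9 - 1*9) = -7 + (-9 - 9) = -7 - 18 = -25)
U(-7, A) - 1*(-201) = 5 - 1*(-201) = 5 + 201 = 206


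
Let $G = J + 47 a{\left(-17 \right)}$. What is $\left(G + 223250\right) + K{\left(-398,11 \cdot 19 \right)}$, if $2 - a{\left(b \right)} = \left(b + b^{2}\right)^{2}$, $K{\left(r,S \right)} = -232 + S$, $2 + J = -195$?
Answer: $-3254124$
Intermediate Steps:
$J = -197$ ($J = -2 - 195 = -197$)
$a{\left(b \right)} = 2 - \left(b + b^{2}\right)^{2}$
$G = -3477351$ ($G = -197 + 47 \left(2 - \left(-17\right)^{2} \left(1 - 17\right)^{2}\right) = -197 + 47 \left(2 - 289 \left(-16\right)^{2}\right) = -197 + 47 \left(2 - 289 \cdot 256\right) = -197 + 47 \left(2 - 73984\right) = -197 + 47 \left(-73982\right) = -197 - 3477154 = -3477351$)
$\left(G + 223250\right) + K{\left(-398,11 \cdot 19 \right)} = \left(-3477351 + 223250\right) + \left(-232 + 11 \cdot 19\right) = -3254101 + \left(-232 + 209\right) = -3254101 - 23 = -3254124$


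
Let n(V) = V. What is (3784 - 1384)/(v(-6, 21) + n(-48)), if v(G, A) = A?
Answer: -800/9 ≈ -88.889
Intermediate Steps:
(3784 - 1384)/(v(-6, 21) + n(-48)) = (3784 - 1384)/(21 - 48) = 2400/(-27) = 2400*(-1/27) = -800/9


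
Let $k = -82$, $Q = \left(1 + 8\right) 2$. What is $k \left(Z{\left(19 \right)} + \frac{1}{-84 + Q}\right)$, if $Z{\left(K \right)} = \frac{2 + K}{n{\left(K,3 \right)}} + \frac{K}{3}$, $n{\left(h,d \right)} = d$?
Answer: $- \frac{12013}{11} \approx -1092.1$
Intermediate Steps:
$Q = 18$ ($Q = 9 \cdot 2 = 18$)
$Z{\left(K \right)} = \frac{2}{3} + \frac{2 K}{3}$ ($Z{\left(K \right)} = \frac{2 + K}{3} + \frac{K}{3} = \left(2 + K\right) \frac{1}{3} + K \frac{1}{3} = \left(\frac{2}{3} + \frac{K}{3}\right) + \frac{K}{3} = \frac{2}{3} + \frac{2 K}{3}$)
$k \left(Z{\left(19 \right)} + \frac{1}{-84 + Q}\right) = - 82 \left(\left(\frac{2}{3} + \frac{2}{3} \cdot 19\right) + \frac{1}{-84 + 18}\right) = - 82 \left(\left(\frac{2}{3} + \frac{38}{3}\right) + \frac{1}{-66}\right) = - 82 \left(\frac{40}{3} - \frac{1}{66}\right) = \left(-82\right) \frac{293}{22} = - \frac{12013}{11}$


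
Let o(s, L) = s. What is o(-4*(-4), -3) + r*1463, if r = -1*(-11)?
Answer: 16109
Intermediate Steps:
r = 11
o(-4*(-4), -3) + r*1463 = -4*(-4) + 11*1463 = 16 + 16093 = 16109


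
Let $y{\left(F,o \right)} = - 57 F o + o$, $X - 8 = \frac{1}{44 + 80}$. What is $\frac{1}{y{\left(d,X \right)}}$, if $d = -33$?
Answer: $\frac{62}{934413} \approx 6.6352 \cdot 10^{-5}$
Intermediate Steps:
$X = \frac{993}{124}$ ($X = 8 + \frac{1}{44 + 80} = 8 + \frac{1}{124} = \frac{993}{124} \approx 8.0081$)
$y{\left(F,o \right)} = o - 57 F o$ ($y{\left(F,o \right)} = - 57 F o + o = o - 57 F o$)
$\frac{1}{y{\left(d,X \right)}} = \frac{1}{\frac{993}{124} \left(1 - -1881\right)} = \frac{1}{\frac{993}{124} \left(1 + 1881\right)} = \frac{1}{\frac{993}{124} \cdot 1882} = \frac{1}{\frac{934413}{62}} = \frac{62}{934413}$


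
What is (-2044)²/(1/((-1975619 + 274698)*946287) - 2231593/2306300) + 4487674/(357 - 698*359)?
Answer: -3880762818457303665220909657214/898778562801512708872475 ≈ -4.3178e+6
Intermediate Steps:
(-2044)²/(1/((-1975619 + 274698)*946287) - 2231593/2306300) + 4487674/(357 - 698*359) = 4177936/((1/946287)/(-1700921) - 2231593*1/2306300) + 4487674/(357 - 250582) = 4177936/(-1/1700921*1/946287 - 2231593/2306300) + 4487674/(-250225) = 4177936/(-1/1609559430327 - 2231593/2306300) + 4487674*(-1/250225) = 4177936/(-3591881557804027211/3712126914163160100) - 4487674/250225 = 4177936*(-3712126914163160100/3591881557804027211) - 4487674/250225 = -15509028671251176455553600/3591881557804027211 - 4487674/250225 = -3880762818457303665220909657214/898778562801512708872475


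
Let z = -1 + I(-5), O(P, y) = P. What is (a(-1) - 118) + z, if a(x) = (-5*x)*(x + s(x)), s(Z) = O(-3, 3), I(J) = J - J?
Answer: -139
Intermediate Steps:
I(J) = 0
s(Z) = -3
z = -1 (z = -1 + 0 = -1)
a(x) = -5*x*(-3 + x) (a(x) = (-5*x)*(x - 3) = (-5*x)*(-3 + x) = -5*x*(-3 + x))
(a(-1) - 118) + z = (5*(-1)*(3 - 1*(-1)) - 118) - 1 = (5*(-1)*(3 + 1) - 118) - 1 = (5*(-1)*4 - 118) - 1 = (-20 - 118) - 1 = -138 - 1 = -139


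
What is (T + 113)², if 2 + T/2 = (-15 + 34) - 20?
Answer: 11449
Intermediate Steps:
T = -6 (T = -4 + 2*((-15 + 34) - 20) = -4 + 2*(19 - 20) = -4 + 2*(-1) = -4 - 2 = -6)
(T + 113)² = (-6 + 113)² = 107² = 11449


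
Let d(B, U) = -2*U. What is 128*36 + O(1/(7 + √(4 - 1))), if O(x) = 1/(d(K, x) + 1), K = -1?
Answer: 50704/11 - √3/11 ≈ 4609.3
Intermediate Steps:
O(x) = 1/(1 - 2*x) (O(x) = 1/(-2*x + 1) = 1/(1 - 2*x))
128*36 + O(1/(7 + √(4 - 1))) = 128*36 - 1/(-1 + 2/(7 + √(4 - 1))) = 4608 - 1/(-1 + 2/(7 + √3))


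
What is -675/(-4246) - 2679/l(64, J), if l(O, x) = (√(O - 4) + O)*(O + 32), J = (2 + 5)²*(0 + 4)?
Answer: -607382/2142107 + 893*√15/64576 ≈ -0.22999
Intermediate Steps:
J = 196 (J = 7²*4 = 49*4 = 196)
l(O, x) = (32 + O)*(O + √(-4 + O)) (l(O, x) = (√(-4 + O) + O)*(32 + O) = (O + √(-4 + O))*(32 + O) = (32 + O)*(O + √(-4 + O)))
-675/(-4246) - 2679/l(64, J) = -675/(-4246) - 2679/(64² + 32*64 + 32*√(-4 + 64) + 64*√(-4 + 64)) = -675*(-1/4246) - 2679/(4096 + 2048 + 32*√60 + 64*√60) = 675/4246 - 2679/(4096 + 2048 + 32*(2*√15) + 64*(2*√15)) = 675/4246 - 2679/(4096 + 2048 + 64*√15 + 128*√15) = 675/4246 - 2679/(6144 + 192*√15)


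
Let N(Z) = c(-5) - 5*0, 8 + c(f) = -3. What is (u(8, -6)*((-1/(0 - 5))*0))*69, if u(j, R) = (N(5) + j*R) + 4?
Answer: 0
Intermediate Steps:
c(f) = -11 (c(f) = -8 - 3 = -11)
N(Z) = -11 (N(Z) = -11 - 5*0 = -11 + 0 = -11)
u(j, R) = -7 + R*j (u(j, R) = (-11 + j*R) + 4 = (-11 + R*j) + 4 = -7 + R*j)
(u(8, -6)*((-1/(0 - 5))*0))*69 = ((-7 - 6*8)*((-1/(0 - 5))*0))*69 = ((-7 - 48)*((-1/(-5))*0))*69 = -55*(-⅕*(-1))*0*69 = -11*0*69 = -55*0*69 = 0*69 = 0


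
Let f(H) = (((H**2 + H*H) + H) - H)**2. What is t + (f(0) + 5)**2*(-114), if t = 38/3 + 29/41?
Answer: -348905/123 ≈ -2836.6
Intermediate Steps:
f(H) = 4*H**4 (f(H) = (((H**2 + H**2) + H) - H)**2 = ((2*H**2 + H) - H)**2 = ((H + 2*H**2) - H)**2 = (2*H**2)**2 = 4*H**4)
t = 1645/123 (t = 38*(1/3) + 29*(1/41) = 38/3 + 29/41 = 1645/123 ≈ 13.374)
t + (f(0) + 5)**2*(-114) = 1645/123 + (4*0**4 + 5)**2*(-114) = 1645/123 + (4*0 + 5)**2*(-114) = 1645/123 + (0 + 5)**2*(-114) = 1645/123 + 5**2*(-114) = 1645/123 + 25*(-114) = 1645/123 - 2850 = -348905/123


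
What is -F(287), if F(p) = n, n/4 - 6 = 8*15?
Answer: -504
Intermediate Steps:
n = 504 (n = 24 + 4*(8*15) = 24 + 4*120 = 24 + 480 = 504)
F(p) = 504
-F(287) = -1*504 = -504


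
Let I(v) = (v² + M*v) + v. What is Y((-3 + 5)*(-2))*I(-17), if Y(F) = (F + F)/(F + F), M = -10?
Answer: 442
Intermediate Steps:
Y(F) = 1 (Y(F) = (2*F)/((2*F)) = (2*F)*(1/(2*F)) = 1)
I(v) = v² - 9*v (I(v) = (v² - 10*v) + v = v² - 9*v)
Y((-3 + 5)*(-2))*I(-17) = 1*(-17*(-9 - 17)) = 1*(-17*(-26)) = 1*442 = 442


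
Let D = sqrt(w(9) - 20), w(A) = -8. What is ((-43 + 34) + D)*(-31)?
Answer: 279 - 62*I*sqrt(7) ≈ 279.0 - 164.04*I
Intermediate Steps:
D = 2*I*sqrt(7) (D = sqrt(-8 - 20) = sqrt(-28) = 2*I*sqrt(7) ≈ 5.2915*I)
((-43 + 34) + D)*(-31) = ((-43 + 34) + 2*I*sqrt(7))*(-31) = (-9 + 2*I*sqrt(7))*(-31) = 279 - 62*I*sqrt(7)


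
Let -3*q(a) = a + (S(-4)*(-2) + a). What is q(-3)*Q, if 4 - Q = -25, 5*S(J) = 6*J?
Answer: -174/5 ≈ -34.800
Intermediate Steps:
S(J) = 6*J/5 (S(J) = (6*J)/5 = 6*J/5)
Q = 29 (Q = 4 - 1*(-25) = 4 + 25 = 29)
q(a) = -16/5 - 2*a/3 (q(a) = -(a + (((6/5)*(-4))*(-2) + a))/3 = -(a + (-24/5*(-2) + a))/3 = -(a + (48/5 + a))/3 = -(48/5 + 2*a)/3 = -16/5 - 2*a/3)
q(-3)*Q = (-16/5 - 2/3*(-3))*29 = (-16/5 + 2)*29 = -6/5*29 = -174/5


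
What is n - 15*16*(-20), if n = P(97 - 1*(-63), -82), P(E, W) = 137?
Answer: 4937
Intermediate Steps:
n = 137
n - 15*16*(-20) = 137 - 15*16*(-20) = 137 - 240*(-20) = 137 + 4800 = 4937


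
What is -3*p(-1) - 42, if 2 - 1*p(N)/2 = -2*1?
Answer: -66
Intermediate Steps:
p(N) = 8 (p(N) = 4 - (-4) = 4 - 2*(-2) = 4 + 4 = 8)
-3*p(-1) - 42 = -3*8 - 42 = -24 - 42 = -66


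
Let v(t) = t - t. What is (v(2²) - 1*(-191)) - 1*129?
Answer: 62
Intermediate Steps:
v(t) = 0
(v(2²) - 1*(-191)) - 1*129 = (0 - 1*(-191)) - 1*129 = (0 + 191) - 129 = 191 - 129 = 62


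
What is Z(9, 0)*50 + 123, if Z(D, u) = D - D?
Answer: 123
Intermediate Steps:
Z(D, u) = 0
Z(9, 0)*50 + 123 = 0*50 + 123 = 0 + 123 = 123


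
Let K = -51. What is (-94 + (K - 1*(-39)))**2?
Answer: 11236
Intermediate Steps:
(-94 + (K - 1*(-39)))**2 = (-94 + (-51 - 1*(-39)))**2 = (-94 + (-51 + 39))**2 = (-94 - 12)**2 = (-106)**2 = 11236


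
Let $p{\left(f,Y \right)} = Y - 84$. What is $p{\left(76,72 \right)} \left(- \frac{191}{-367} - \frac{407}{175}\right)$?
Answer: $\frac{1391328}{64225} \approx 21.663$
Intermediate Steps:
$p{\left(f,Y \right)} = -84 + Y$
$p{\left(76,72 \right)} \left(- \frac{191}{-367} - \frac{407}{175}\right) = \left(-84 + 72\right) \left(- \frac{191}{-367} - \frac{407}{175}\right) = - 12 \left(\left(-191\right) \left(- \frac{1}{367}\right) - \frac{407}{175}\right) = - 12 \left(\frac{191}{367} - \frac{407}{175}\right) = \left(-12\right) \left(- \frac{115944}{64225}\right) = \frac{1391328}{64225}$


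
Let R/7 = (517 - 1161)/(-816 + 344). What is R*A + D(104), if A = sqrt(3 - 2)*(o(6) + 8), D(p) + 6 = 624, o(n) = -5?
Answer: 76305/118 ≈ 646.65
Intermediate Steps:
D(p) = 618 (D(p) = -6 + 624 = 618)
A = 3 (A = sqrt(3 - 2)*(-5 + 8) = sqrt(1)*3 = 1*3 = 3)
R = 1127/118 (R = 7*((517 - 1161)/(-816 + 344)) = 7*(-644/(-472)) = 7*(-644*(-1/472)) = 7*(161/118) = 1127/118 ≈ 9.5508)
R*A + D(104) = (1127/118)*3 + 618 = 3381/118 + 618 = 76305/118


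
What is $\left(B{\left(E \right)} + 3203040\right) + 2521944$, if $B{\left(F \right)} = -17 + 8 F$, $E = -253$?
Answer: $5722943$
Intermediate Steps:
$\left(B{\left(E \right)} + 3203040\right) + 2521944 = \left(\left(-17 + 8 \left(-253\right)\right) + 3203040\right) + 2521944 = \left(\left(-17 - 2024\right) + 3203040\right) + 2521944 = \left(-2041 + 3203040\right) + 2521944 = 3200999 + 2521944 = 5722943$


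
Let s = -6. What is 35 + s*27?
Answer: -127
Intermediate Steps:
35 + s*27 = 35 - 6*27 = 35 - 162 = -127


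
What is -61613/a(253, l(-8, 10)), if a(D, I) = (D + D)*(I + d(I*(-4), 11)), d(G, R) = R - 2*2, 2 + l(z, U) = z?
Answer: 61613/1518 ≈ 40.588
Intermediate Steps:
l(z, U) = -2 + z
d(G, R) = -4 + R (d(G, R) = R - 4 = -4 + R)
a(D, I) = 2*D*(7 + I) (a(D, I) = (D + D)*(I + (-4 + 11)) = (2*D)*(I + 7) = (2*D)*(7 + I) = 2*D*(7 + I))
-61613/a(253, l(-8, 10)) = -61613*1/(506*(7 + (-2 - 8))) = -61613*1/(506*(7 - 10)) = -61613/(2*253*(-3)) = -61613/(-1518) = -61613*(-1/1518) = 61613/1518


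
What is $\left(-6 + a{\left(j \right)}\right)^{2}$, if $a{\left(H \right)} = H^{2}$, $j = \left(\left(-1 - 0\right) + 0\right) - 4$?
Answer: $361$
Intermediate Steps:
$j = -5$ ($j = \left(\left(-1 + 0\right) + 0\right) - 4 = \left(-1 + 0\right) - 4 = -1 - 4 = -5$)
$\left(-6 + a{\left(j \right)}\right)^{2} = \left(-6 + \left(-5\right)^{2}\right)^{2} = \left(-6 + 25\right)^{2} = 19^{2} = 361$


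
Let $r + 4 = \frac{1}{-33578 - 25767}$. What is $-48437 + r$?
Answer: $- \frac{2874731146}{59345} \approx -48441.0$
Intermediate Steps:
$r = - \frac{237381}{59345}$ ($r = -4 + \frac{1}{-33578 - 25767} = -4 + \frac{1}{-59345} = -4 - \frac{1}{59345} = - \frac{237381}{59345} \approx -4.0$)
$-48437 + r = -48437 - \frac{237381}{59345} = - \frac{2874731146}{59345}$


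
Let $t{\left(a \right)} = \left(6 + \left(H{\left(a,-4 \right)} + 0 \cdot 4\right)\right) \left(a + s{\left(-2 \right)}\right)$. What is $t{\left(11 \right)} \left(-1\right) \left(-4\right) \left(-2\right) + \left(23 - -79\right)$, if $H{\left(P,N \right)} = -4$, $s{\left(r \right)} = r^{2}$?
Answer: $-138$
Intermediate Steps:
$t{\left(a \right)} = 8 + 2 a$ ($t{\left(a \right)} = \left(6 + \left(-4 + 0 \cdot 4\right)\right) \left(a + \left(-2\right)^{2}\right) = \left(6 + \left(-4 + 0\right)\right) \left(a + 4\right) = \left(6 - 4\right) \left(4 + a\right) = 2 \left(4 + a\right) = 8 + 2 a$)
$t{\left(11 \right)} \left(-1\right) \left(-4\right) \left(-2\right) + \left(23 - -79\right) = \left(8 + 2 \cdot 11\right) \left(-1\right) \left(-4\right) \left(-2\right) + \left(23 - -79\right) = \left(8 + 22\right) 4 \left(-2\right) + \left(23 + 79\right) = 30 \left(-8\right) + 102 = -240 + 102 = -138$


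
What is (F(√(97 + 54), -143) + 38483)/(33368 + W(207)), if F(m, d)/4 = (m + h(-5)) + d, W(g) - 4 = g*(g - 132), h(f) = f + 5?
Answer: 12637/16299 + 4*√151/48897 ≈ 0.77633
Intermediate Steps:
h(f) = 5 + f
W(g) = 4 + g*(-132 + g) (W(g) = 4 + g*(g - 132) = 4 + g*(-132 + g))
F(m, d) = 4*d + 4*m (F(m, d) = 4*((m + (5 - 5)) + d) = 4*((m + 0) + d) = 4*(m + d) = 4*(d + m) = 4*d + 4*m)
(F(√(97 + 54), -143) + 38483)/(33368 + W(207)) = ((4*(-143) + 4*√(97 + 54)) + 38483)/(33368 + (4 + 207² - 132*207)) = ((-572 + 4*√151) + 38483)/(33368 + (4 + 42849 - 27324)) = (37911 + 4*√151)/(33368 + 15529) = (37911 + 4*√151)/48897 = (37911 + 4*√151)*(1/48897) = 12637/16299 + 4*√151/48897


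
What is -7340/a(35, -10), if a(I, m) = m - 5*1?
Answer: 1468/3 ≈ 489.33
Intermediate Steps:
a(I, m) = -5 + m (a(I, m) = m - 5 = -5 + m)
-7340/a(35, -10) = -7340/(-5 - 10) = -7340/(-15) = -7340*(-1/15) = 1468/3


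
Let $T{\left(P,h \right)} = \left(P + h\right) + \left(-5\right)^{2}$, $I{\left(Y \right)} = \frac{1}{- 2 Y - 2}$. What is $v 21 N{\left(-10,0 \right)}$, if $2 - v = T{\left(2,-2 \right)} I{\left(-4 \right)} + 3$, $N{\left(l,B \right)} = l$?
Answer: $1085$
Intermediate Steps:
$I{\left(Y \right)} = \frac{1}{-2 - 2 Y}$
$T{\left(P,h \right)} = 25 + P + h$ ($T{\left(P,h \right)} = \left(P + h\right) + 25 = 25 + P + h$)
$v = - \frac{31}{6}$ ($v = 2 - \left(\left(25 + 2 - 2\right) \left(- \frac{1}{2 + 2 \left(-4\right)}\right) + 3\right) = 2 - \left(25 \left(- \frac{1}{2 - 8}\right) + 3\right) = 2 - \left(25 \left(- \frac{1}{-6}\right) + 3\right) = 2 - \left(25 \left(\left(-1\right) \left(- \frac{1}{6}\right)\right) + 3\right) = 2 - \left(25 \cdot \frac{1}{6} + 3\right) = 2 - \left(\frac{25}{6} + 3\right) = 2 - \frac{43}{6} = - \frac{31}{6} \approx -5.1667$)
$v 21 N{\left(-10,0 \right)} = \left(- \frac{31}{6}\right) 21 \left(-10\right) = \left(- \frac{217}{2}\right) \left(-10\right) = 1085$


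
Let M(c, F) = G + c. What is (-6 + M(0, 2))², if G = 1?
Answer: 25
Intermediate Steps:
M(c, F) = 1 + c
(-6 + M(0, 2))² = (-6 + (1 + 0))² = (-6 + 1)² = (-5)² = 25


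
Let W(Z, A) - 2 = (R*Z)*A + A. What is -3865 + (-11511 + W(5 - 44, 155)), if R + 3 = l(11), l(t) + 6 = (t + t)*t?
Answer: -1423704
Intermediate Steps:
l(t) = -6 + 2*t**2 (l(t) = -6 + (t + t)*t = -6 + (2*t)*t = -6 + 2*t**2)
R = 233 (R = -3 + (-6 + 2*11**2) = -3 + (-6 + 2*121) = -3 + (-6 + 242) = -3 + 236 = 233)
W(Z, A) = 2 + A + 233*A*Z (W(Z, A) = 2 + ((233*Z)*A + A) = 2 + (233*A*Z + A) = 2 + (A + 233*A*Z) = 2 + A + 233*A*Z)
-3865 + (-11511 + W(5 - 44, 155)) = -3865 + (-11511 + (2 + 155 + 233*155*(5 - 44))) = -3865 + (-11511 + (2 + 155 + 233*155*(-39))) = -3865 + (-11511 + (2 + 155 - 1408485)) = -3865 + (-11511 - 1408328) = -3865 - 1419839 = -1423704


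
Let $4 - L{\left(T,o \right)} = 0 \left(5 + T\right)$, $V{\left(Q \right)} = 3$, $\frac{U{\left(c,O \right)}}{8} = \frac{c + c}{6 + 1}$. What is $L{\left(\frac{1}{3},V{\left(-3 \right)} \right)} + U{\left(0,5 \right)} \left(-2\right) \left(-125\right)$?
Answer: $4$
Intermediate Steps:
$U{\left(c,O \right)} = \frac{16 c}{7}$ ($U{\left(c,O \right)} = 8 \frac{c + c}{6 + 1} = 8 \frac{2 c}{7} = \frac{16 c}{7}$)
$L{\left(T,o \right)} = 4$ ($L{\left(T,o \right)} = 4 - 0 \left(5 + T\right) = 4 - 0 = 4 + 0 = 4$)
$L{\left(\frac{1}{3},V{\left(-3 \right)} \right)} + U{\left(0,5 \right)} \left(-2\right) \left(-125\right) = 4 + \frac{16}{7} \cdot 0 \left(-2\right) \left(-125\right) = 4 + 0 \left(-2\right) \left(-125\right) = 4 + 0 \left(-125\right) = 4 + 0 = 4$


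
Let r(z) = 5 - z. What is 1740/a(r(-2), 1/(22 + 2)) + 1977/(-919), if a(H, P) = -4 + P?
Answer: -7713051/17461 ≈ -441.73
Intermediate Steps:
1740/a(r(-2), 1/(22 + 2)) + 1977/(-919) = 1740/(-4 + 1/(22 + 2)) + 1977/(-919) = 1740/(-4 + 1/24) + 1977*(-1/919) = 1740/(-4 + 1/24) - 1977/919 = 1740/(-95/24) - 1977/919 = 1740*(-24/95) - 1977/919 = -8352/19 - 1977/919 = -7713051/17461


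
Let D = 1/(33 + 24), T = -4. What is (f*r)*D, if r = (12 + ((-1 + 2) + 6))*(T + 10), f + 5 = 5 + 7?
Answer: 14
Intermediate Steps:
f = 7 (f = -5 + (5 + 7) = -5 + 12 = 7)
r = 114 (r = (12 + ((-1 + 2) + 6))*(-4 + 10) = (12 + (1 + 6))*6 = (12 + 7)*6 = 19*6 = 114)
D = 1/57 ≈ 0.017544
(f*r)*D = (7*114)*(1/57) = 798*(1/57) = 14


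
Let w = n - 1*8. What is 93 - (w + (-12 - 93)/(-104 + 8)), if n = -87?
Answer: 5981/32 ≈ 186.91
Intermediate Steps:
w = -95 (w = -87 - 1*8 = -87 - 8 = -95)
93 - (w + (-12 - 93)/(-104 + 8)) = 93 - (-95 + (-12 - 93)/(-104 + 8)) = 93 - (-95 - 105/(-96)) = 93 - (-95 - 105*(-1/96)) = 93 - (-95 + 35/32) = 93 - 1*(-3005/32) = 93 + 3005/32 = 5981/32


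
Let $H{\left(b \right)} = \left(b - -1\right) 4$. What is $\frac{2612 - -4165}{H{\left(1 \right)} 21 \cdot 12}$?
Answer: $\frac{753}{224} \approx 3.3616$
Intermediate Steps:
$H{\left(b \right)} = 4 + 4 b$ ($H{\left(b \right)} = \left(b + 1\right) 4 = \left(1 + b\right) 4 = 4 + 4 b$)
$\frac{2612 - -4165}{H{\left(1 \right)} 21 \cdot 12} = \frac{2612 - -4165}{\left(4 + 4 \cdot 1\right) 21 \cdot 12} = \frac{2612 + 4165}{\left(4 + 4\right) 21 \cdot 12} = \frac{6777}{8 \cdot 21 \cdot 12} = \frac{6777}{168 \cdot 12} = \frac{6777}{2016} = 6777 \cdot \frac{1}{2016} = \frac{753}{224}$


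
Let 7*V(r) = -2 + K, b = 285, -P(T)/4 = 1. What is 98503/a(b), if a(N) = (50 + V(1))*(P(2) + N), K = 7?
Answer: 689521/99755 ≈ 6.9121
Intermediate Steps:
P(T) = -4 (P(T) = -4*1 = -4)
V(r) = 5/7 (V(r) = (-2 + 7)/7 = (⅐)*5 = 5/7)
a(N) = -1420/7 + 355*N/7 (a(N) = (50 + 5/7)*(-4 + N) = 355*(-4 + N)/7 = -1420/7 + 355*N/7)
98503/a(b) = 98503/(-1420/7 + (355/7)*285) = 98503/(-1420/7 + 101175/7) = 98503/(99755/7) = 98503*(7/99755) = 689521/99755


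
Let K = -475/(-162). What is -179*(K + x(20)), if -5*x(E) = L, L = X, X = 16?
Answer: 38843/810 ≈ 47.954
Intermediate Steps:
L = 16
K = 475/162 (K = -475*(-1/162) = 475/162 ≈ 2.9321)
x(E) = -16/5 (x(E) = -⅕*16 = -16/5)
-179*(K + x(20)) = -179*(475/162 - 16/5) = -179*(-217/810) = 38843/810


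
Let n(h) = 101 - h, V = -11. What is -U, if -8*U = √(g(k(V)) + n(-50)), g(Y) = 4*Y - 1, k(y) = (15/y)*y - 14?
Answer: √154/8 ≈ 1.5512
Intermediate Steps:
k(y) = 1 (k(y) = 15 - 14 = 1)
g(Y) = -1 + 4*Y
U = -√154/8 (U = -√((-1 + 4*1) + (101 - 1*(-50)))/8 = -√((-1 + 4) + (101 + 50))/8 = -√(3 + 151)/8 = -√154/8 ≈ -1.5512)
-U = -(-1)*√154/8 = √154/8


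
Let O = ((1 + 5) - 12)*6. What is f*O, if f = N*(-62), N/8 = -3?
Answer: -53568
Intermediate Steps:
N = -24 (N = 8*(-3) = -24)
O = -36 (O = (6 - 12)*6 = -6*6 = -36)
f = 1488 (f = -24*(-62) = 1488)
f*O = 1488*(-36) = -53568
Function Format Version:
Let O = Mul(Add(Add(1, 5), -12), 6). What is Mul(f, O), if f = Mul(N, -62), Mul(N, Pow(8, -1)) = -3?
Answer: -53568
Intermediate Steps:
N = -24 (N = Mul(8, -3) = -24)
O = -36 (O = Mul(Add(6, -12), 6) = Mul(-6, 6) = -36)
f = 1488 (f = Mul(-24, -62) = 1488)
Mul(f, O) = Mul(1488, -36) = -53568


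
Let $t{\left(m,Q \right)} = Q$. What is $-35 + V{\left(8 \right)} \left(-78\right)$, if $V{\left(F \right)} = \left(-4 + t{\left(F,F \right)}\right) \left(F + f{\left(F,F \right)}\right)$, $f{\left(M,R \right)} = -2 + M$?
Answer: $-4403$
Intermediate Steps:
$V{\left(F \right)} = \left(-4 + F\right) \left(-2 + 2 F\right)$ ($V{\left(F \right)} = \left(-4 + F\right) \left(F + \left(-2 + F\right)\right) = \left(-4 + F\right) \left(-2 + 2 F\right)$)
$-35 + V{\left(8 \right)} \left(-78\right) = -35 + \left(8 - 80 + 2 \cdot 8^{2}\right) \left(-78\right) = -35 + \left(8 - 80 + 2 \cdot 64\right) \left(-78\right) = -35 + \left(8 - 80 + 128\right) \left(-78\right) = -35 + 56 \left(-78\right) = -35 - 4368 = -4403$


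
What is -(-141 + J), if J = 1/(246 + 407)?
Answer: 92072/653 ≈ 141.00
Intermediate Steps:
J = 1/653 ≈ 0.0015314
-(-141 + J) = -(-141 + 1/653) = -1*(-92072/653) = 92072/653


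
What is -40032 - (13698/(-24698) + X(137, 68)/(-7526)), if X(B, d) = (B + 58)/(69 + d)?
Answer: -9617052152391/240237446 ≈ -40031.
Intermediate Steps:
X(B, d) = (58 + B)/(69 + d)
-40032 - (13698/(-24698) + X(137, 68)/(-7526)) = -40032 - (13698/(-24698) + ((58 + 137)/(69 + 68))/(-7526)) = -40032 - (13698*(-1/24698) + (195/137)*(-1/7526)) = -40032 - (-6849/12349 + ((1/137)*195)*(-1/7526)) = -40032 - (-6849/12349 + (195/137)*(-1/7526)) = -40032 - (-6849/12349 - 195/1031062) = -40032 - 1*(-133285881/240237446) = -40032 + 133285881/240237446 = -9617052152391/240237446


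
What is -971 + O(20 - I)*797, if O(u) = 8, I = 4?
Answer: 5405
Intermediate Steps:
-971 + O(20 - I)*797 = -971 + 8*797 = -971 + 6376 = 5405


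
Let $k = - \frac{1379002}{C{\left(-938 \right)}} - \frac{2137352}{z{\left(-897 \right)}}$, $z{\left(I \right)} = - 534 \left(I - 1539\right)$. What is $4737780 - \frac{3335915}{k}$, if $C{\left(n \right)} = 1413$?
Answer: $\frac{16903282035191175}{3565196381} \approx 4.7412 \cdot 10^{6}$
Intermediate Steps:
$z{\left(I \right)} = 821826 - 534 I$ ($z{\left(I \right)} = - 534 \left(-1539 + I\right) = 821826 - 534 I$)
$k = - \frac{3565196381}{3646953}$ ($k = - \frac{1379002}{1413} - \frac{2137352}{821826 - -478998} = \left(-1379002\right) \frac{1}{1413} - \frac{2137352}{821826 + 478998} = - \frac{1379002}{1413} - \frac{2137352}{1300824} = - \frac{1379002}{1413} - \frac{38167}{23229} = - \frac{3565196381}{3646953} \approx -977.58$)
$4737780 - \frac{3335915}{k} = 4737780 - \frac{3335915}{- \frac{3565196381}{3646953}} = 4737780 - 3335915 \left(- \frac{3646953}{3565196381}\right) = 4737780 - - \frac{12165925216995}{3565196381} = 4737780 + \frac{12165925216995}{3565196381} = \frac{16903282035191175}{3565196381}$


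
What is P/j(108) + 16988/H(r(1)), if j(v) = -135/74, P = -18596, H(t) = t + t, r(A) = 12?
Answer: 2943323/270 ≈ 10901.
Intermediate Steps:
H(t) = 2*t
j(v) = -135/74 (j(v) = -135*1/74 = -135/74)
P/j(108) + 16988/H(r(1)) = -18596/(-135/74) + 16988/((2*12)) = -18596*(-74/135) + 16988/24 = 1376104/135 + 16988*(1/24) = 1376104/135 + 4247/6 = 2943323/270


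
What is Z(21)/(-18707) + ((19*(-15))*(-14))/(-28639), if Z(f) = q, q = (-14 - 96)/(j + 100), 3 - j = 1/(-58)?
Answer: -6858412922/49247767595 ≈ -0.13926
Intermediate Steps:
j = 175/58 (j = 3 - 1/(-58) = 3 - 1*(-1/58) = 3 + 1/58 = 175/58 ≈ 3.0172)
q = -1276/1195 (q = (-14 - 96)/(175/58 + 100) = -110/5975/58 = -110*58/5975 = -1276/1195 ≈ -1.0678)
Z(f) = -1276/1195
Z(21)/(-18707) + ((19*(-15))*(-14))/(-28639) = -1276/1195/(-18707) + ((19*(-15))*(-14))/(-28639) = -1276/1195*(-1/18707) - 285*(-14)*(-1/28639) = 1276/22354865 + 3990*(-1/28639) = 1276/22354865 - 3990/28639 = -6858412922/49247767595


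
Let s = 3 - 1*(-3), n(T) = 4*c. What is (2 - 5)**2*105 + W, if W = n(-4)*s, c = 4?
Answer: 1041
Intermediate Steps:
n(T) = 16 (n(T) = 4*4 = 16)
s = 6 (s = 3 + 3 = 6)
W = 96 (W = 16*6 = 96)
(2 - 5)**2*105 + W = (2 - 5)**2*105 + 96 = (-3)**2*105 + 96 = 9*105 + 96 = 945 + 96 = 1041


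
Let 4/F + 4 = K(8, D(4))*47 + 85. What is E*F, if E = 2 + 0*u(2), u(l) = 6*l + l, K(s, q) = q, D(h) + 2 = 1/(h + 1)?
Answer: -20/9 ≈ -2.2222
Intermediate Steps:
D(h) = -2 + 1/(1 + h) (D(h) = -2 + 1/(h + 1) = -2 + 1/(1 + h))
u(l) = 7*l
F = -10/9 (F = 4/(-4 + (((-1 - 2*4)/(1 + 4))*47 + 85)) = 4/(-4 + (((-1 - 8)/5)*47 + 85)) = 4/(-4 + (((⅕)*(-9))*47 + 85)) = 4/(-4 + (-9/5*47 + 85)) = 4/(-4 + (-423/5 + 85)) = 4/(-4 + ⅖) = 4/(-18/5) = 4*(-5/18) = -10/9 ≈ -1.1111)
E = 2 (E = 2 + 0*(7*2) = 2 + 0*14 = 2 + 0 = 2)
E*F = 2*(-10/9) = -20/9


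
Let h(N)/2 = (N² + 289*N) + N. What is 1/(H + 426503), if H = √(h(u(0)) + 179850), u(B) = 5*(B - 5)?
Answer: 60929/25986377487 - 10*√34/25986377487 ≈ 2.3424e-6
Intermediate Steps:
u(B) = -25 + 5*B (u(B) = 5*(-5 + B) = -25 + 5*B)
h(N) = 2*N² + 580*N (h(N) = 2*((N² + 289*N) + N) = 2*(N² + 290*N) = 2*N² + 580*N)
H = 70*√34 (H = √(2*(-25 + 5*0)*(290 + (-25 + 5*0)) + 179850) = √(2*(-25 + 0)*(290 + (-25 + 0)) + 179850) = √(2*(-25)*(290 - 25) + 179850) = √(2*(-25)*265 + 179850) = √(-13250 + 179850) = √166600 = 70*√34 ≈ 408.17)
1/(H + 426503) = 1/(70*√34 + 426503) = 1/(426503 + 70*√34)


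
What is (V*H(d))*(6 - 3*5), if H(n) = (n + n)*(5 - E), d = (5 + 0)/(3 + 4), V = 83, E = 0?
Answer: -37350/7 ≈ -5335.7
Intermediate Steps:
d = 5/7 ≈ 0.71429
H(n) = 10*n (H(n) = (n + n)*(5 - 1*0) = (2*n)*(5 + 0) = (2*n)*5 = 10*n)
(V*H(d))*(6 - 3*5) = (83*(10*(5/7)))*(6 - 3*5) = (83*(50/7))*(6 - 15) = (4150/7)*(-9) = -37350/7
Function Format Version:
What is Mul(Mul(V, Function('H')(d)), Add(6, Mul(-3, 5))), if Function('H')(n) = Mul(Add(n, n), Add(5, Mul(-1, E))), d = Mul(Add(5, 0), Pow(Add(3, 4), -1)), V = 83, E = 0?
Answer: Rational(-37350, 7) ≈ -5335.7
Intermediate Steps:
d = Rational(5, 7) (d = Mul(5, Pow(7, -1)) = Mul(5, Rational(1, 7)) = Rational(5, 7) ≈ 0.71429)
Function('H')(n) = Mul(10, n) (Function('H')(n) = Mul(Add(n, n), Add(5, Mul(-1, 0))) = Mul(Mul(2, n), Add(5, 0)) = Mul(Mul(2, n), 5) = Mul(10, n))
Mul(Mul(V, Function('H')(d)), Add(6, Mul(-3, 5))) = Mul(Mul(83, Mul(10, Rational(5, 7))), Add(6, Mul(-3, 5))) = Mul(Mul(83, Rational(50, 7)), Add(6, -15)) = Mul(Rational(4150, 7), -9) = Rational(-37350, 7)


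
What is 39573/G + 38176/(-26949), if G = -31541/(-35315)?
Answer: 37660575710539/849998409 ≈ 44307.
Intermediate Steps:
G = 31541/35315 (G = -31541*(-1/35315) = 31541/35315 ≈ 0.89313)
39573/G + 38176/(-26949) = 39573/(31541/35315) + 38176/(-26949) = 39573*(35315/31541) + 38176*(-1/26949) = 1397520495/31541 - 38176/26949 = 37660575710539/849998409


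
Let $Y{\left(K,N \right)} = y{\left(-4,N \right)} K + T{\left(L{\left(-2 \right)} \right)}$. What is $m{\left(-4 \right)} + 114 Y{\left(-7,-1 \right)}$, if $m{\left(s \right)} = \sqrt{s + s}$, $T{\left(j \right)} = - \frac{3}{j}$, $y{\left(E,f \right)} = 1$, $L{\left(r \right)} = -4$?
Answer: $- \frac{1425}{2} + 2 i \sqrt{2} \approx -712.5 + 2.8284 i$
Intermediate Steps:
$Y{\left(K,N \right)} = \frac{3}{4} + K$ ($Y{\left(K,N \right)} = 1 K - \frac{3}{-4} = K - - \frac{3}{4} = K + \frac{3}{4} = \frac{3}{4} + K$)
$m{\left(s \right)} = \sqrt{2} \sqrt{s}$ ($m{\left(s \right)} = \sqrt{2 s} = \sqrt{2} \sqrt{s}$)
$m{\left(-4 \right)} + 114 Y{\left(-7,-1 \right)} = \sqrt{2} \sqrt{-4} + 114 \left(\frac{3}{4} - 7\right) = \sqrt{2} \cdot 2 i + 114 \left(- \frac{25}{4}\right) = 2 i \sqrt{2} - \frac{1425}{2} = - \frac{1425}{2} + 2 i \sqrt{2}$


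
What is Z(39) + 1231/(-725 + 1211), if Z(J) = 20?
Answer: 10951/486 ≈ 22.533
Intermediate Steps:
Z(39) + 1231/(-725 + 1211) = 20 + 1231/(-725 + 1211) = 20 + 1231/486 = 10951/486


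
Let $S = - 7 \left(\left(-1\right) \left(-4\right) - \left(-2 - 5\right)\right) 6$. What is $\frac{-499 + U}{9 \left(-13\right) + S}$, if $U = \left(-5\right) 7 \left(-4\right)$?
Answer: $\frac{359}{579} \approx 0.62003$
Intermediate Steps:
$U = 140$ ($U = \left(-35\right) \left(-4\right) = 140$)
$S = -462$ ($S = - 7 \left(4 - -7\right) 6 = - 7 \left(4 + 7\right) 6 = \left(-7\right) 11 \cdot 6 = \left(-77\right) 6 = -462$)
$\frac{-499 + U}{9 \left(-13\right) + S} = \frac{-499 + 140}{9 \left(-13\right) - 462} = - \frac{359}{-117 - 462} = - \frac{359}{-579} = \left(-359\right) \left(- \frac{1}{579}\right) = \frac{359}{579}$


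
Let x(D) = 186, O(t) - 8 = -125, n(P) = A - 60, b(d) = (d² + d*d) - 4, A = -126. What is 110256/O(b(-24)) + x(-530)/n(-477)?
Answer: -36791/39 ≈ -943.36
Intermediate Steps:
b(d) = -4 + 2*d² (b(d) = (d² + d²) - 4 = 2*d² - 4 = -4 + 2*d²)
n(P) = -186 (n(P) = -126 - 60 = -186)
O(t) = -117 (O(t) = 8 - 125 = -117)
110256/O(b(-24)) + x(-530)/n(-477) = 110256/(-117) + 186/(-186) = 110256*(-1/117) + 186*(-1/186) = -36752/39 - 1 = -36791/39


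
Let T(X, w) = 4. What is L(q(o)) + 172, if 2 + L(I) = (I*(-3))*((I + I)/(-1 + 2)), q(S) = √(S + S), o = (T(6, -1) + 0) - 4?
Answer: 170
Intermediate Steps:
o = 0 (o = (4 + 0) - 4 = 4 - 4 = 0)
q(S) = √2*√S (q(S) = √(2*S) = √2*√S)
L(I) = -2 - 6*I² (L(I) = -2 + (I*(-3))*((I + I)/(-1 + 2)) = -2 + (-3*I)*((2*I)/1) = -2 + (-3*I)*((2*I)*1) = -2 + (-3*I)*(2*I) = -2 - 6*I²)
L(q(o)) + 172 = (-2 - 6*(√2*√0)²) + 172 = (-2 - 6*(√2*0)²) + 172 = (-2 - 6*0²) + 172 = (-2 - 6*0) + 172 = (-2 + 0) + 172 = -2 + 172 = 170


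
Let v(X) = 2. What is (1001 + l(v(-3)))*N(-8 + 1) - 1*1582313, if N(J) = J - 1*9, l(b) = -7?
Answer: -1598217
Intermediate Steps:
N(J) = -9 + J (N(J) = J - 9 = -9 + J)
(1001 + l(v(-3)))*N(-8 + 1) - 1*1582313 = (1001 - 7)*(-9 + (-8 + 1)) - 1*1582313 = 994*(-9 - 7) - 1582313 = 994*(-16) - 1582313 = -15904 - 1582313 = -1598217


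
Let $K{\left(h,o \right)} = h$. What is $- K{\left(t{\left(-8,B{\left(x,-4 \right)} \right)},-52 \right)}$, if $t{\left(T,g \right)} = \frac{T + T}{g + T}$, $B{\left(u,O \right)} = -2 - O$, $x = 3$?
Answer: $- \frac{8}{3} \approx -2.6667$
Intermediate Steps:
$t{\left(T,g \right)} = \frac{2 T}{T + g}$
$- K{\left(t{\left(-8,B{\left(x,-4 \right)} \right)},-52 \right)} = - \frac{2 \left(-8\right)}{-8 - -2} = - \frac{2 \left(-8\right)}{-8 + \left(-2 + 4\right)} = - \frac{2 \left(-8\right)}{-8 + 2} = - \frac{2 \left(-8\right)}{-6} = - \frac{2 \left(-8\right) \left(-1\right)}{6} = \left(-1\right) \frac{8}{3} = - \frac{8}{3}$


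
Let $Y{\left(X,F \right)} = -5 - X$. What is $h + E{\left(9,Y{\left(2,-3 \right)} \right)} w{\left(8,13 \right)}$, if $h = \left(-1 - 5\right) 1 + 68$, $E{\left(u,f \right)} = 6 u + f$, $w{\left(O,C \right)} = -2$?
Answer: $-32$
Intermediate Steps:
$E{\left(u,f \right)} = f + 6 u$
$h = 62$ ($h = \left(-6\right) 1 + 68 = -6 + 68 = 62$)
$h + E{\left(9,Y{\left(2,-3 \right)} \right)} w{\left(8,13 \right)} = 62 + \left(\left(-5 - 2\right) + 6 \cdot 9\right) \left(-2\right) = 62 + \left(\left(-5 - 2\right) + 54\right) \left(-2\right) = 62 + \left(-7 + 54\right) \left(-2\right) = 62 + 47 \left(-2\right) = 62 - 94 = -32$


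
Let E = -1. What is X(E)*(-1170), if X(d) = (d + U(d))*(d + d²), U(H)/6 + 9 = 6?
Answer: 0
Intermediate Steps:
U(H) = -18 (U(H) = -54 + 6*6 = -54 + 36 = -18)
X(d) = (-18 + d)*(d + d²) (X(d) = (d - 18)*(d + d²) = (-18 + d)*(d + d²))
X(E)*(-1170) = -(-18 + (-1)² - 17*(-1))*(-1170) = -(-18 + 1 + 17)*(-1170) = -1*0*(-1170) = 0*(-1170) = 0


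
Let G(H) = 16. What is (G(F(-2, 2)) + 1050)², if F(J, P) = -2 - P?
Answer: 1136356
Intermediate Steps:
(G(F(-2, 2)) + 1050)² = (16 + 1050)² = 1066² = 1136356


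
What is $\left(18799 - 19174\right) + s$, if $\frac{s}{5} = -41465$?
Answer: $-207700$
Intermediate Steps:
$s = -207325$ ($s = 5 \left(-41465\right) = -207325$)
$\left(18799 - 19174\right) + s = \left(18799 - 19174\right) - 207325 = -375 - 207325 = -207700$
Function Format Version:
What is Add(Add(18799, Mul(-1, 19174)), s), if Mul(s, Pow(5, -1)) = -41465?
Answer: -207700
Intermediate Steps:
s = -207325 (s = Mul(5, -41465) = -207325)
Add(Add(18799, Mul(-1, 19174)), s) = Add(Add(18799, Mul(-1, 19174)), -207325) = Add(Add(18799, -19174), -207325) = Add(-375, -207325) = -207700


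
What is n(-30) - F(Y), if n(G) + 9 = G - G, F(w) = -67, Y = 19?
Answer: 58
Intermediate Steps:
n(G) = -9 (n(G) = -9 + (G - G) = -9 + 0 = -9)
n(-30) - F(Y) = -9 - 1*(-67) = -9 + 67 = 58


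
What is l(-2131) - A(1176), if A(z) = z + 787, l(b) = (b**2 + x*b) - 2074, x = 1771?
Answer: 763123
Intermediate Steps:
l(b) = -2074 + b**2 + 1771*b (l(b) = (b**2 + 1771*b) - 2074 = -2074 + b**2 + 1771*b)
A(z) = 787 + z
l(-2131) - A(1176) = (-2074 + (-2131)**2 + 1771*(-2131)) - (787 + 1176) = (-2074 + 4541161 - 3774001) - 1*1963 = 765086 - 1963 = 763123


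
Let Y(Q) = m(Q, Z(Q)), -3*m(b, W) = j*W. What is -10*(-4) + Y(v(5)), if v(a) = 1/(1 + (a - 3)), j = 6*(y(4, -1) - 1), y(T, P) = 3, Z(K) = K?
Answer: 116/3 ≈ 38.667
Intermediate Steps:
j = 12 (j = 6*(3 - 1) = 6*2 = 12)
v(a) = 1/(-2 + a) (v(a) = 1/(1 + (-3 + a)) = 1/(-2 + a))
m(b, W) = -4*W
Y(Q) = -4*Q
-10*(-4) + Y(v(5)) = -10*(-4) - 4/(-2 + 5) = 40 - 4/3 = 116/3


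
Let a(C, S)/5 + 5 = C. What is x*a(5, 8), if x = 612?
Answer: 0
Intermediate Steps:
a(C, S) = -25 + 5*C
x*a(5, 8) = 612*(-25 + 5*5) = 612*(-25 + 25) = 612*0 = 0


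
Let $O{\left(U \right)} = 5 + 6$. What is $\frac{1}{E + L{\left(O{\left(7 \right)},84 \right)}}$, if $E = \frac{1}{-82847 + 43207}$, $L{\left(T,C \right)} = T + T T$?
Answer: $\frac{39640}{5232479} \approx 0.0075758$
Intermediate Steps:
$O{\left(U \right)} = 11$
$L{\left(T,C \right)} = T + T^{2}$
$E = - \frac{1}{39640}$ ($E = \frac{1}{-39640} = - \frac{1}{39640} \approx -2.5227 \cdot 10^{-5}$)
$\frac{1}{E + L{\left(O{\left(7 \right)},84 \right)}} = \frac{1}{- \frac{1}{39640} + 11 \left(1 + 11\right)} = \frac{1}{- \frac{1}{39640} + 11 \cdot 12} = \frac{1}{- \frac{1}{39640} + 132} = \frac{1}{\frac{5232479}{39640}} = \frac{39640}{5232479}$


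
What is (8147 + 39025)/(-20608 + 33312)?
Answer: 11793/3176 ≈ 3.7132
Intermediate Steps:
(8147 + 39025)/(-20608 + 33312) = 47172/12704 = 47172*(1/12704) = 11793/3176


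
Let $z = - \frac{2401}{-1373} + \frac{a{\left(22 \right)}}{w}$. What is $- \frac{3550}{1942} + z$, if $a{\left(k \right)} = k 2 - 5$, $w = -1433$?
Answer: $- \frac{203467969}{1910451239} \approx -0.1065$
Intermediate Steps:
$a{\left(k \right)} = -5 + 2 k$ ($a{\left(k \right)} = 2 k - 5 = -5 + 2 k$)
$z = \frac{3387086}{1967509}$ ($z = - \frac{2401}{-1373} + \frac{-5 + 2 \cdot 22}{-1433} = \left(-2401\right) \left(- \frac{1}{1373}\right) + \left(-5 + 44\right) \left(- \frac{1}{1433}\right) = \frac{2401}{1373} + 39 \left(- \frac{1}{1433}\right) = \frac{2401}{1373} - \frac{39}{1433} = \frac{3387086}{1967509} \approx 1.7215$)
$- \frac{3550}{1942} + z = - \frac{3550}{1942} + \frac{3387086}{1967509} = \left(-3550\right) \frac{1}{1942} + \frac{3387086}{1967509} = - \frac{1775}{971} + \frac{3387086}{1967509} = - \frac{203467969}{1910451239}$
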